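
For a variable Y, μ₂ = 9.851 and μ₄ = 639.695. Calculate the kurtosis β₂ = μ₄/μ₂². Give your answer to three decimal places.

μ₂² = 9.851² = 97.04220
μ₄/μ₂² = 639.695 / 97.04220 = 6.59193
β₂ ≈ 6.592

6.592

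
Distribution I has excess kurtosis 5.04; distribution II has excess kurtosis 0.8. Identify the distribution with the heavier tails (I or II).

Higher excess kurtosis ⇒ heavier tails relative to the normal distribution.
5.04 vs 0.8: the larger is 5.04, so I has heavier tails.

I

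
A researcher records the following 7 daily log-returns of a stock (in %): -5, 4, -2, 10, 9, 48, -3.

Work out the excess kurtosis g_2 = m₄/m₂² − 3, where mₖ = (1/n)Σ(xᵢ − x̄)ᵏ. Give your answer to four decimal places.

x̄ = 8.7143
Σ(xᵢ − x̄)² = 2007.4286 ⇒ m₂ = 286.77551
Σ(xᵢ − x̄)⁴ = 2449862.7988 ⇒ m₄ = 349980.39983
m₂² = 82240.19325
g_2 = m₄/m₂² − 3 = 4.25559 − 3 ≈ 1.2556

1.2556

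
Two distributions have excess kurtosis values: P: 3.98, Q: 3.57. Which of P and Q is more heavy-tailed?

P

Higher excess kurtosis ⇒ heavier tails relative to the normal distribution.
3.98 vs 3.57: the larger is 3.98, so P has heavier tails.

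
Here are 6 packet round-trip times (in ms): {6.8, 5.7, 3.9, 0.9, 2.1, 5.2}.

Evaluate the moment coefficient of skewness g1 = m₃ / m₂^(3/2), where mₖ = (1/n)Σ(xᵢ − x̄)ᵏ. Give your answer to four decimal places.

x̄ = (6.8 + 5.7 + 3.9 + 0.9 + 2.1 + 5.2) / 6 = 4.1000
deviations (xᵢ − x̄): 2.7000, 1.6000, -0.2000, -3.2000, -2.0000, 1.1000
Σ(xᵢ − x̄)² = 25.3400 ⇒ m₂ = 25.3400/6 = 4.22333
Σ(xᵢ − x̄)³ = -15.6660 ⇒ m₃ = -15.6660/6 = -2.61100
m₂^(3/2) = 4.22333^(1.5) = 8.67927
g1 = m₃ / m₂^(3/2) = -2.61100 / 8.67927 ≈ -0.3008

-0.3008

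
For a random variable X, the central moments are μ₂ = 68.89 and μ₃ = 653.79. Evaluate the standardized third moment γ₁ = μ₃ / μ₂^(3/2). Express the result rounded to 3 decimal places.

1.143

σ = √μ₂ = √68.89 = 8.30000
σ³ = μ₂^(3/2) = 571.78700
γ₁ = μ₃/σ³ = 653.79 / 571.78700 ≈ 1.143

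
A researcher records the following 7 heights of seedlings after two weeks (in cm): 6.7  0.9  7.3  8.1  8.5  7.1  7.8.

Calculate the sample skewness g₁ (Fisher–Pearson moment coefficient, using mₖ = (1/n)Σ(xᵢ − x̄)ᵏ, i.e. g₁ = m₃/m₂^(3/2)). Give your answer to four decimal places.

-1.8068

x̄ = (6.7 + 0.9 + 7.3 + 8.1 + 8.5 + 7.1 + 7.8) / 7 = 6.6286
deviations (xᵢ − x̄): 0.0714, -5.7286, 0.6714, 1.4714, 1.8714, 0.4714, 1.1714
Σ(xᵢ − x̄)² = 40.5343 ⇒ m₂ = 40.5343/7 = 5.79061
Σ(xᵢ − x̄)³ = -176.2365 ⇒ m₃ = -176.2365/7 = -25.17665
m₂^(3/2) = 5.79061^(1.5) = 13.93435
g₁ = m₃ / m₂^(3/2) = -25.17665 / 13.93435 ≈ -1.8068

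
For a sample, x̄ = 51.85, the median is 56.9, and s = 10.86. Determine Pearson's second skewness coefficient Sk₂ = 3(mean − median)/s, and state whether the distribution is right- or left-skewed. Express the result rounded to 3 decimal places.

Sk₂ = 3(51.85 − 56.9) / 10.86 = 3 × -5.0500 / 10.86
    = -15.1500 / 10.86 ≈ -1.395
Sk₂ < 0 ⇒ mean < median ⇒ left-skewed (negative skew).

-1.395, left-skewed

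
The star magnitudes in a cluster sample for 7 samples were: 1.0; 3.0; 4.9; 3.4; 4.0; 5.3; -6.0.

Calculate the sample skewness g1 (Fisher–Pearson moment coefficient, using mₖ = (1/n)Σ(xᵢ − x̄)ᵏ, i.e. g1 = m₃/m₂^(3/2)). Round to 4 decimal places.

-1.5368

x̄ = (1.0 + 3.0 + 4.9 + 3.4 + 4.0 + 5.3 - 6.0) / 7 = 2.2286
deviations (xᵢ − x̄): -1.2286, 0.7714, 2.6714, 1.1714, 1.7714, 3.0714, -8.2286
Σ(xᵢ − x̄)² = 90.8943 ⇒ m₂ = 90.8943/7 = 12.98490
Σ(xᵢ − x̄)³ = -503.3411 ⇒ m₃ = -503.3411/7 = -71.90587
m₂^(3/2) = 12.98490^(1.5) = 46.79051
g1 = m₃ / m₂^(3/2) = -71.90587 / 46.79051 ≈ -1.5368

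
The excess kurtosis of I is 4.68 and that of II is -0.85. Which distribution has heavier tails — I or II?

Higher excess kurtosis ⇒ heavier tails relative to the normal distribution.
4.68 vs -0.85: the larger is 4.68, so I has heavier tails. (I is leptokurtic — heavier-than-normal tails; the other is platykurtic.)

I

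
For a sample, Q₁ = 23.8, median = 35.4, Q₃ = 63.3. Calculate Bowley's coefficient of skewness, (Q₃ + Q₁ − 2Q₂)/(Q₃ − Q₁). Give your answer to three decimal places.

0.413

numerator: Q₃ + Q₁ − 2Q₂ = 63.3 + 23.8 − 2×35.4 = 16.3000
denominator: Q₃ − Q₁ = 63.3 − 23.8 = 39.5000
Bowley skewness = 16.3000 / 39.5000 ≈ 0.413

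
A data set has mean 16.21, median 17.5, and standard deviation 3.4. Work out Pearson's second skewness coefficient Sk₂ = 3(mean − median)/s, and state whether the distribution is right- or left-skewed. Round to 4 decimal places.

Sk₂ = 3(16.21 − 17.5) / 3.4 = 3 × -1.2900 / 3.4
    = -3.8700 / 3.4 ≈ -1.1382
Sk₂ < 0 ⇒ mean < median ⇒ left-skewed (negative skew).

-1.1382, left-skewed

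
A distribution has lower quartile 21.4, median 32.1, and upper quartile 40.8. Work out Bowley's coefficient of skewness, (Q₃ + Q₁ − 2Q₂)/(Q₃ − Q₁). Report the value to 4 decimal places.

numerator: Q₃ + Q₁ − 2Q₂ = 40.8 + 21.4 − 2×32.1 = -2.0000
denominator: Q₃ − Q₁ = 40.8 − 21.4 = 19.4000
Bowley skewness = -2.0000 / 19.4000 ≈ -0.1031

-0.1031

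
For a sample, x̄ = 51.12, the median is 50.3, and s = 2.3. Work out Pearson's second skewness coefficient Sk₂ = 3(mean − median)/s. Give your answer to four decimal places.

Sk₂ = 3(51.12 − 50.3) / 2.3 = 3 × 0.8200 / 2.3
    = 2.4600 / 2.3 ≈ 1.0696

1.0696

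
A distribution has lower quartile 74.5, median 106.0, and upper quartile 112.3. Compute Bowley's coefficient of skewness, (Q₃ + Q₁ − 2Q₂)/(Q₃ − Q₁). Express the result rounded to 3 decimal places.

numerator: Q₃ + Q₁ − 2Q₂ = 112.3 + 74.5 − 2×106.0 = -25.2000
denominator: Q₃ − Q₁ = 112.3 − 74.5 = 37.8000
Bowley skewness = -25.2000 / 37.8000 ≈ -0.667

-0.667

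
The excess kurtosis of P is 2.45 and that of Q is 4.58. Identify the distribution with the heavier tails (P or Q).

Higher excess kurtosis ⇒ heavier tails relative to the normal distribution.
2.45 vs 4.58: the larger is 4.58, so Q has heavier tails.

Q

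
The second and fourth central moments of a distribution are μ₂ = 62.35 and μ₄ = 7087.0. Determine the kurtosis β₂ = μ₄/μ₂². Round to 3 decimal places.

1.823

μ₂² = 62.35² = 3887.52250
μ₄/μ₂² = 7087.0 / 3887.52250 = 1.82301
β₂ ≈ 1.823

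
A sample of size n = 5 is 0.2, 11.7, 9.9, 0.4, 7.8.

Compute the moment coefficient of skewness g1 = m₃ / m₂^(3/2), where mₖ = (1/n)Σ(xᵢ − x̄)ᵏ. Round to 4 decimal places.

x̄ = (0.2 + 11.7 + 9.9 + 0.4 + 7.8) / 5 = 6.0000
deviations (xᵢ − x̄): -5.8000, 5.7000, 3.9000, -5.6000, 1.8000
Σ(xᵢ − x̄)² = 115.9400 ⇒ m₂ = 115.9400/5 = 23.18800
Σ(xᵢ − x̄)³ = -120.3840 ⇒ m₃ = -120.3840/5 = -24.07680
m₂^(3/2) = 23.18800^(1.5) = 111.65931
g1 = m₃ / m₂^(3/2) = -24.07680 / 111.65931 ≈ -0.2156

-0.2156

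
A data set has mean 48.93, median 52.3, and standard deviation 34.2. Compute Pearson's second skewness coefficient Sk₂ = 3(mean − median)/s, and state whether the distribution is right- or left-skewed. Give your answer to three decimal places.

-0.296, left-skewed

Sk₂ = 3(48.93 − 52.3) / 34.2 = 3 × -3.3700 / 34.2
    = -10.1100 / 34.2 ≈ -0.296
Sk₂ < 0 ⇒ mean < median ⇒ left-skewed (negative skew).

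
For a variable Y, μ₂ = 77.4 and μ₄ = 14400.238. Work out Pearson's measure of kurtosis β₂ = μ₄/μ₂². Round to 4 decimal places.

μ₂² = 77.4² = 5990.76000
μ₄/μ₂² = 14400.238 / 5990.76000 = 2.40374
β₂ ≈ 2.4037

2.4037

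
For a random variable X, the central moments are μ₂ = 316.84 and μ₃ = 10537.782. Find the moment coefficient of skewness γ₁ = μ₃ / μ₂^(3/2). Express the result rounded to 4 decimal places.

1.8685

σ = √μ₂ = √316.84 = 17.80000
σ³ = μ₂^(3/2) = 5639.75200
γ₁ = μ₃/σ³ = 10537.782 / 5639.75200 ≈ 1.8685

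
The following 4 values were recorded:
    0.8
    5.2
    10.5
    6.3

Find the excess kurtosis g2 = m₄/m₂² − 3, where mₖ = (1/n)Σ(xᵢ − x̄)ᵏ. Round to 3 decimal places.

x̄ = 5.7000
Σ(xᵢ − x̄)² = 47.6600 ⇒ m₂ = 11.91500
Σ(xᵢ − x̄)⁴ = 1107.5138 ⇒ m₄ = 276.87845
m₂² = 141.96723
g2 = m₄/m₂² − 3 = 1.95030 − 3 ≈ -1.050

-1.050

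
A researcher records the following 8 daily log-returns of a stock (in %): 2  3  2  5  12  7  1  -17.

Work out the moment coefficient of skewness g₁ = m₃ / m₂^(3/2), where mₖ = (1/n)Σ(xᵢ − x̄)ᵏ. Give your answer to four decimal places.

-1.4098

x̄ = (2 + 3 + 2 + 5 + 12 + 7 + 1 - 17) / 8 = 1.8750
deviations (xᵢ − x̄): 0.1250, 1.1250, 0.1250, 3.1250, 10.1250, 5.1250, -0.8750, -18.8750
Σ(xᵢ − x̄)² = 496.8750 ⇒ m₂ = 496.8750/8 = 62.10938
Σ(xᵢ − x̄)³ = -5520.6563 ⇒ m₃ = -5520.6563/8 = -690.08203
m₂^(3/2) = 62.10938^(1.5) = 489.48089
g₁ = m₃ / m₂^(3/2) = -690.08203 / 489.48089 ≈ -1.4098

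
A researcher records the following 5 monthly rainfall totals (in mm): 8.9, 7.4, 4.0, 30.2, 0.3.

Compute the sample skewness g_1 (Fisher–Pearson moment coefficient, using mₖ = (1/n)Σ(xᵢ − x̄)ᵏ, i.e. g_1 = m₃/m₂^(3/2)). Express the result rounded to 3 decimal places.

1.198

x̄ = (8.9 + 7.4 + 4.0 + 30.2 + 0.3) / 5 = 10.1600
deviations (xᵢ − x̄): -1.2600, -2.7600, -6.1600, 20.0400, -9.8600
Σ(xᵢ − x̄)² = 545.9720 ⇒ m₂ = 545.9720/5 = 109.19440
Σ(xᵢ − x̄)³ = 6832.7410 ⇒ m₃ = 6832.7410/5 = 1366.54819
m₂^(3/2) = 109.19440^(1.5) = 1141.03916
g_1 = m₃ / m₂^(3/2) = 1366.54819 / 1141.03916 ≈ 1.198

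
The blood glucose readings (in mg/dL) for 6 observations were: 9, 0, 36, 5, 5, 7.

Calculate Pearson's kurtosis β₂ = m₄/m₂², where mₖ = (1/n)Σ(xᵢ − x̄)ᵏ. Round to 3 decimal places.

3.845

x̄ = 10.3333
Σ(xᵢ − x̄)² = 835.3333 ⇒ m₂ = 139.22222
Σ(xᵢ − x̄)⁴ = 447134.4444 ⇒ m₄ = 74522.40741
m₂² = 19382.82716
β₂ = m₄/m₂² = 74522.40741 / 19382.82716 ≈ 3.845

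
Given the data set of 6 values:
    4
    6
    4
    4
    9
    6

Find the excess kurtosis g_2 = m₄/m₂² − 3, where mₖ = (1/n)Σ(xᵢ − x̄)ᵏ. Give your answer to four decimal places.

-0.3905

x̄ = 5.5000
Σ(xᵢ − x̄)² = 19.5000 ⇒ m₂ = 3.25000
Σ(xᵢ − x̄)⁴ = 165.3750 ⇒ m₄ = 27.56250
m₂² = 10.56250
g_2 = m₄/m₂² − 3 = 2.60947 − 3 ≈ -0.3905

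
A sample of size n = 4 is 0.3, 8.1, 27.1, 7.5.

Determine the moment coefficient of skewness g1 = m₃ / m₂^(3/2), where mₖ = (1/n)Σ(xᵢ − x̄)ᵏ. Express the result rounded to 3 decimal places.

x̄ = (0.3 + 8.1 + 27.1 + 7.5) / 4 = 10.7500
deviations (xᵢ − x̄): -10.4500, -2.6500, 16.3500, -3.2500
Σ(xᵢ − x̄)² = 394.1100 ⇒ m₂ = 394.1100/4 = 98.52750
Σ(xᵢ − x̄)³ = 3176.6190 ⇒ m₃ = 3176.6190/4 = 794.15475
m₂^(3/2) = 98.52750^(1.5) = 977.99401
g1 = m₃ / m₂^(3/2) = 794.15475 / 977.99401 ≈ 0.812

0.812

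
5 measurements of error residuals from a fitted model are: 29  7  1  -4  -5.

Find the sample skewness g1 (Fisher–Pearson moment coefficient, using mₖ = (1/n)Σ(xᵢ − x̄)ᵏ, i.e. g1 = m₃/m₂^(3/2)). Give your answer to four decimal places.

1.1026

x̄ = (29 + 7 + 1 - 4 - 5) / 5 = 5.6000
deviations (xᵢ − x̄): 23.4000, 1.4000, -4.6000, -9.6000, -10.6000
Σ(xᵢ − x̄)² = 775.2000 ⇒ m₂ = 775.2000/5 = 155.04000
Σ(xᵢ − x̄)³ = 10642.5600 ⇒ m₃ = 10642.5600/5 = 2128.51200
m₂^(3/2) = 155.04000^(1.5) = 1930.48148
g1 = m₃ / m₂^(3/2) = 2128.51200 / 1930.48148 ≈ 1.1026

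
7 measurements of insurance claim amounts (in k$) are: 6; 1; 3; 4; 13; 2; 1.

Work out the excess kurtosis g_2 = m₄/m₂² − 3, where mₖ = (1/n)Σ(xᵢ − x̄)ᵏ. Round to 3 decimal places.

x̄ = 4.2857
Σ(xᵢ − x̄)² = 107.4286 ⇒ m₂ = 15.34694
Σ(xᵢ − x̄)⁴ = 6038.4723 ⇒ m₄ = 862.63890
m₂² = 235.52853
g_2 = m₄/m₂² − 3 = 3.66257 − 3 ≈ 0.663

0.663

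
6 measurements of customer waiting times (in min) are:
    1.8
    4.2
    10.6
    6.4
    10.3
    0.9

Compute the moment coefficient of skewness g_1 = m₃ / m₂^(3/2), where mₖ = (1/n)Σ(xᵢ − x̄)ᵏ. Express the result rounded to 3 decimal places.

0.129

x̄ = (1.8 + 4.2 + 10.6 + 6.4 + 10.3 + 0.9) / 6 = 5.7000
deviations (xᵢ − x̄): -3.9000, -1.5000, 4.9000, 0.7000, 4.6000, -4.8000
Σ(xᵢ − x̄)² = 86.1600 ⇒ m₂ = 86.1600/6 = 14.36000
Σ(xᵢ − x̄)³ = 42.0420 ⇒ m₃ = 42.0420/6 = 7.00700
m₂^(3/2) = 14.36000^(1.5) = 54.41663
g_1 = m₃ / m₂^(3/2) = 7.00700 / 54.41663 ≈ 0.129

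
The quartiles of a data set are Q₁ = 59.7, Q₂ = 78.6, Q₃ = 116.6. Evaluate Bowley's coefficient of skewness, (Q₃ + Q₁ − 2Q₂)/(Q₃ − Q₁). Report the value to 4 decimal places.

numerator: Q₃ + Q₁ − 2Q₂ = 116.6 + 59.7 − 2×78.6 = 19.1000
denominator: Q₃ − Q₁ = 116.6 − 59.7 = 56.9000
Bowley skewness = 19.1000 / 56.9000 ≈ 0.3357

0.3357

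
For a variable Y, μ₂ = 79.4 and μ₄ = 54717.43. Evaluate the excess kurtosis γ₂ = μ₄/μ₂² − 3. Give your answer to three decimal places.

5.679

μ₂² = 79.4² = 6304.36000
μ₄/μ₂² = 54717.43 / 6304.36000 = 8.67930
γ₂ = 8.67930 − 3 ≈ 5.679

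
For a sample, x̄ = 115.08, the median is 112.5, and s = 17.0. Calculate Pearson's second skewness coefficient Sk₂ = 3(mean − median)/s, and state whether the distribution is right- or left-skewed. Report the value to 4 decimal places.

0.4553, right-skewed

Sk₂ = 3(115.08 − 112.5) / 17.0 = 3 × 2.5800 / 17.0
    = 7.7400 / 17.0 ≈ 0.4553
Sk₂ > 0 ⇒ mean > median ⇒ right-skewed (positive skew).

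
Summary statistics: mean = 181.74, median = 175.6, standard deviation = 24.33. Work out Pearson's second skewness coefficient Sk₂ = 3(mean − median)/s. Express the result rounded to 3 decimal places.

0.757

Sk₂ = 3(181.74 − 175.6) / 24.33 = 3 × 6.1400 / 24.33
    = 18.4200 / 24.33 ≈ 0.757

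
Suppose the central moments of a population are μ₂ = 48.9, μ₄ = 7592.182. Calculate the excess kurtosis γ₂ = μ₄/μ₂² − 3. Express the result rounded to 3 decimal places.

0.175

μ₂² = 48.9² = 2391.21000
μ₄/μ₂² = 7592.182 / 2391.21000 = 3.17504
γ₂ = 3.17504 − 3 ≈ 0.175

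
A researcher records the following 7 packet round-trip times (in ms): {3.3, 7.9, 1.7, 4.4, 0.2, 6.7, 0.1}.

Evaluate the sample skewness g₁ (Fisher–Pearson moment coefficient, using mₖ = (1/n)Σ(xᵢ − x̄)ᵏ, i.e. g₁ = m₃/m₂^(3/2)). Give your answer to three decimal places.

0.267

x̄ = (3.3 + 7.9 + 1.7 + 4.4 + 0.2 + 6.7 + 0.1) / 7 = 3.4714
deviations (xᵢ − x̄): -0.1714, 4.4286, -1.7714, 0.9286, -3.2714, 3.2286, -3.3714
Σ(xᵢ − x̄)² = 56.1343 ⇒ m₂ = 56.1343/7 = 8.01918
Σ(xᵢ − x̄)³ = 42.4117 ⇒ m₃ = 42.4117/7 = 6.05881
m₂^(3/2) = 8.01918^(1.5) = 22.70886
g₁ = m₃ / m₂^(3/2) = 6.05881 / 22.70886 ≈ 0.267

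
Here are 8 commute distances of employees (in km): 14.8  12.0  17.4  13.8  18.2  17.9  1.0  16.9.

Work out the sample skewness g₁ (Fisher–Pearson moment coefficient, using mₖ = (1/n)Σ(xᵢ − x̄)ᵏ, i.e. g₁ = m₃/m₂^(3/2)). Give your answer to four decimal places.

x̄ = (14.8 + 12.0 + 17.4 + 13.8 + 18.2 + 17.9 + 1.0 + 16.9) / 8 = 14.0000
deviations (xᵢ − x̄): 0.8000, -2.0000, 3.4000, -0.2000, 4.2000, 3.9000, -13.0000, 2.9000
Σ(xᵢ − x̄)² = 226.5000 ⇒ m₂ = 226.5000/8 = 28.31250
Σ(xᵢ − x̄)³ = -2007.3960 ⇒ m₃ = -2007.3960/8 = -250.92450
m₂^(3/2) = 28.31250^(1.5) = 150.64937
g₁ = m₃ / m₂^(3/2) = -250.92450 / 150.64937 ≈ -1.6656

-1.6656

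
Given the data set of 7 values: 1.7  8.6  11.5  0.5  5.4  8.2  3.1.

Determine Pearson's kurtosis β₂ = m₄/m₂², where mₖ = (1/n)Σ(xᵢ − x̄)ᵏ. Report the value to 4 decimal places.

x̄ = 5.5714
Σ(xᵢ − x̄)² = 98.0743 ⇒ m₂ = 14.01061
Σ(xᵢ − x̄)⁴ = 2290.6826 ⇒ m₄ = 327.24037
m₂² = 196.29726
β₂ = m₄/m₂² = 327.24037 / 196.29726 ≈ 1.6671

1.6671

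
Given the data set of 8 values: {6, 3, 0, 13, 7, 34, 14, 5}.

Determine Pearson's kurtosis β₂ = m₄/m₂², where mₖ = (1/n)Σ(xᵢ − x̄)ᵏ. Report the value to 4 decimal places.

4.1730

x̄ = 10.2500
Σ(xᵢ − x̄)² = 799.5000 ⇒ m₂ = 99.93750
Σ(xᵢ − x̄)⁴ = 333419.9063 ⇒ m₄ = 41677.48828
m₂² = 9987.50391
β₂ = m₄/m₂² = 41677.48828 / 9987.50391 ≈ 4.1730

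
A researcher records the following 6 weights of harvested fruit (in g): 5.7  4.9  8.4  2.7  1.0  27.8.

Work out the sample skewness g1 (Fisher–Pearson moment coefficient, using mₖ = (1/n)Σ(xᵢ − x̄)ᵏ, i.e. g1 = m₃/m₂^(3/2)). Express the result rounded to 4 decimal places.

x̄ = (5.7 + 4.9 + 8.4 + 2.7 + 1.0 + 27.8) / 6 = 8.4167
deviations (xᵢ − x̄): -2.7167, -3.5167, -0.0167, -5.7167, -7.4167, 19.3833
Σ(xᵢ − x̄)² = 483.1483 ⇒ m₂ = 483.1483/6 = 80.52472
Σ(xᵢ − x̄)³ = 6624.2516 ⇒ m₃ = 6624.2516/6 = 1104.04193
m₂^(3/2) = 80.52472^(1.5) = 722.59317
g1 = m₃ / m₂^(3/2) = 1104.04193 / 722.59317 ≈ 1.5279

1.5279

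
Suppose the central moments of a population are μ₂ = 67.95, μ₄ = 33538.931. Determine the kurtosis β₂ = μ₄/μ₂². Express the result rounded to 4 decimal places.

7.2639

μ₂² = 67.95² = 4617.20250
μ₄/μ₂² = 33538.931 / 4617.20250 = 7.26391
β₂ ≈ 7.2639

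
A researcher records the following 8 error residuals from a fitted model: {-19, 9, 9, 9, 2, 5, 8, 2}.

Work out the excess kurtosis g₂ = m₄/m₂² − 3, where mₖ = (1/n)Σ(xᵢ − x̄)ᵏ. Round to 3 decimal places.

2.027

x̄ = 3.1250
Σ(xᵢ − x̄)² = 622.8750 ⇒ m₂ = 77.85938
Σ(xᵢ − x̄)⁴ = 243779.9004 ⇒ m₄ = 30472.48755
m₂² = 6062.08228
g₂ = m₄/m₂² − 3 = 5.02674 − 3 ≈ 2.027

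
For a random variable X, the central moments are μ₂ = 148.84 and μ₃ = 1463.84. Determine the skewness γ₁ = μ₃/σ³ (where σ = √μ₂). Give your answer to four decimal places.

0.8061

σ = √μ₂ = √148.84 = 12.20000
σ³ = μ₂^(3/2) = 1815.84800
γ₁ = μ₃/σ³ = 1463.84 / 1815.84800 ≈ 0.8061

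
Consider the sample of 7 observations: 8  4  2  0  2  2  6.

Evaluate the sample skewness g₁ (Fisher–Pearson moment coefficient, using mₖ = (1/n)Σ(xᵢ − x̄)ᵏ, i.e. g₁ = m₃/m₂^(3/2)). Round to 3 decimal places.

0.545

x̄ = (8 + 4 + 2 + 0 + 2 + 2 + 6) / 7 = 3.4286
deviations (xᵢ − x̄): 4.5714, 0.5714, -1.4286, -3.4286, -1.4286, -1.4286, 2.5714
Σ(xᵢ − x̄)² = 45.7143 ⇒ m₂ = 45.7143/7 = 6.53061
Σ(xᵢ − x̄)³ = 63.6735 ⇒ m₃ = 63.6735/7 = 9.09621
m₂^(3/2) = 6.53061^(1.5) = 16.68902
g₁ = m₃ / m₂^(3/2) = 9.09621 / 16.68902 ≈ 0.545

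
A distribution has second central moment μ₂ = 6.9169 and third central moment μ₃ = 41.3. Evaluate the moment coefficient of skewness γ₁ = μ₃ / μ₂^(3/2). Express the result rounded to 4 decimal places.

σ = √μ₂ = √6.9169 = 2.63000
σ³ = μ₂^(3/2) = 18.19145
γ₁ = μ₃/σ³ = 41.3 / 18.19145 ≈ 2.2703

2.2703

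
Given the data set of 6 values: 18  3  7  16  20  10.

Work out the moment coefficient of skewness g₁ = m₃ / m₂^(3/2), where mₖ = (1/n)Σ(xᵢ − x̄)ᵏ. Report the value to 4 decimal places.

x̄ = (18 + 3 + 7 + 16 + 20 + 10) / 6 = 12.3333
deviations (xᵢ − x̄): 5.6667, -9.3333, -5.3333, 3.6667, 7.6667, -2.3333
Σ(xᵢ − x̄)² = 225.3333 ⇒ m₂ = 225.3333/6 = 37.55556
Σ(xᵢ − x̄)³ = -295.5556 ⇒ m₃ = -295.5556/6 = -49.25926
m₂^(3/2) = 37.55556^(1.5) = 230.15016
g₁ = m₃ / m₂^(3/2) = -49.25926 / 230.15016 ≈ -0.2140

-0.2140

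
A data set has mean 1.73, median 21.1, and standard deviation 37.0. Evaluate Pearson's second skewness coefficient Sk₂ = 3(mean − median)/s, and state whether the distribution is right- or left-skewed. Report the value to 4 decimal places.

Sk₂ = 3(1.73 − 21.1) / 37.0 = 3 × -19.3700 / 37.0
    = -58.1100 / 37.0 ≈ -1.5705
Sk₂ < 0 ⇒ mean < median ⇒ left-skewed (negative skew).

-1.5705, left-skewed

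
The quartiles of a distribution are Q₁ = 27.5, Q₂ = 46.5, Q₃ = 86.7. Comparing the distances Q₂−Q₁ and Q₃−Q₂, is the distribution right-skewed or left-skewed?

Q₂ − Q₁ = 19.0;  Q₃ − Q₂ = 40.2
Q₃ − Q₂ > Q₂ − Q₁ ⇒ the upper half is more spread out ⇒ right-skewed.

right-skewed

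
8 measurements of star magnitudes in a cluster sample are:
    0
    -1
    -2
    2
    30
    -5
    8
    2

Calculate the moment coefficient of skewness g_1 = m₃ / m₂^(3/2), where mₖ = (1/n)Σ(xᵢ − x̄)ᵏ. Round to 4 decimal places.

1.7850

x̄ = (0 - 1 - 2 + 2 + 30 - 5 + 8 + 2) / 8 = 4.2500
deviations (xᵢ − x̄): -4.2500, -5.2500, -6.2500, -2.2500, 25.7500, -9.2500, 3.7500, -2.2500
Σ(xᵢ − x̄)² = 857.5000 ⇒ m₂ = 857.5000/8 = 107.18750
Σ(xᵢ − x̄)³ = 15846.7500 ⇒ m₃ = 15846.7500/8 = 1980.84375
m₂^(3/2) = 107.18750^(1.5) = 1109.72715
g_1 = m₃ / m₂^(3/2) = 1980.84375 / 1109.72715 ≈ 1.7850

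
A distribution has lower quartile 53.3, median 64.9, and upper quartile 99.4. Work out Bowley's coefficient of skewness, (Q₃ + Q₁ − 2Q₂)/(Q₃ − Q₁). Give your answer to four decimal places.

numerator: Q₃ + Q₁ − 2Q₂ = 99.4 + 53.3 − 2×64.9 = 22.9000
denominator: Q₃ − Q₁ = 99.4 − 53.3 = 46.1000
Bowley skewness = 22.9000 / 46.1000 ≈ 0.4967

0.4967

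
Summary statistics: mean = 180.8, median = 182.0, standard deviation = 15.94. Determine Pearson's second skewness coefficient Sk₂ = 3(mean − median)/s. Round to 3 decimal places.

Sk₂ = 3(180.8 − 182.0) / 15.94 = 3 × -1.2000 / 15.94
    = -3.6000 / 15.94 ≈ -0.226

-0.226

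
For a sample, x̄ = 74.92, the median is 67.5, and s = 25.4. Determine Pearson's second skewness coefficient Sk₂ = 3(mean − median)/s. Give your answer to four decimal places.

0.8764

Sk₂ = 3(74.92 − 67.5) / 25.4 = 3 × 7.4200 / 25.4
    = 22.2600 / 25.4 ≈ 0.8764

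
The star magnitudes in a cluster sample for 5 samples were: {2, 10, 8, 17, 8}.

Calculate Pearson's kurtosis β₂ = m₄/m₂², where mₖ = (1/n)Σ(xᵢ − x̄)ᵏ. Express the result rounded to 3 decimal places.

2.415

x̄ = 9.0000
Σ(xᵢ − x̄)² = 116.0000 ⇒ m₂ = 23.20000
Σ(xᵢ − x̄)⁴ = 6500.0000 ⇒ m₄ = 1300.00000
m₂² = 538.24000
β₂ = m₄/m₂² = 1300.00000 / 538.24000 ≈ 2.415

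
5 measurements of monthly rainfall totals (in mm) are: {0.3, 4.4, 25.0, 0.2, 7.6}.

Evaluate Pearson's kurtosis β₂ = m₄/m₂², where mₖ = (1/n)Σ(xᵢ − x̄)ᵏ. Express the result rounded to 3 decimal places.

x̄ = 7.5000
Σ(xᵢ − x̄)² = 421.0000 ⇒ m₂ = 84.20000
Σ(xᵢ − x̄)⁴ = 99408.6244 ⇒ m₄ = 19881.72488
m₂² = 7089.64000
β₂ = m₄/m₂² = 19881.72488 / 7089.64000 ≈ 2.804

2.804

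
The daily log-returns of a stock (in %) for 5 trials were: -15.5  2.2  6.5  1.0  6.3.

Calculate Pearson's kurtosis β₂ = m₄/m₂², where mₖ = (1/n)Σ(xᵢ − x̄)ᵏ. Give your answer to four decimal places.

x̄ = 0.1000
Σ(xᵢ − x̄)² = 327.9800 ⇒ m₂ = 65.59600
Σ(xᵢ − x̄)⁴ = 62399.5490 ⇒ m₄ = 12479.90980
m₂² = 4302.83522
β₂ = m₄/m₂² = 12479.90980 / 4302.83522 ≈ 2.9004

2.9004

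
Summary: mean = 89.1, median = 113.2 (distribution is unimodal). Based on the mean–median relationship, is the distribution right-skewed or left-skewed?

left-skewed

mean − median = 89.1 − 113.2 = -24.1
mean < median ⇒ the longer tail is on the left ⇒ left-skewed (negatively skewed).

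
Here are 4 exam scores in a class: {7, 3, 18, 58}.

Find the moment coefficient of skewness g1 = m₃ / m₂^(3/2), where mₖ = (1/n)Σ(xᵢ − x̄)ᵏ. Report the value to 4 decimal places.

x̄ = (7 + 3 + 18 + 58) / 4 = 21.5000
deviations (xᵢ − x̄): -14.5000, -18.5000, -3.5000, 36.5000
Σ(xᵢ − x̄)² = 1897.0000 ⇒ m₂ = 1897.0000/4 = 474.25000
Σ(xᵢ − x̄)³ = 39204.0000 ⇒ m₃ = 39204.0000/4 = 9801.00000
m₂^(3/2) = 474.25000^(1.5) = 10327.87587
g1 = m₃ / m₂^(3/2) = 9801.00000 / 10327.87587 ≈ 0.9490

0.9490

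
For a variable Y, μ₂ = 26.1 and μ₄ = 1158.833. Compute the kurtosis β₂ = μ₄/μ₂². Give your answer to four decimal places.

μ₂² = 26.1² = 681.21000
μ₄/μ₂² = 1158.833 / 681.21000 = 1.70114
β₂ ≈ 1.7011

1.7011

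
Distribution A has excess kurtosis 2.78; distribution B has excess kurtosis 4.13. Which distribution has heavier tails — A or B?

B

Higher excess kurtosis ⇒ heavier tails relative to the normal distribution.
2.78 vs 4.13: the larger is 4.13, so B has heavier tails.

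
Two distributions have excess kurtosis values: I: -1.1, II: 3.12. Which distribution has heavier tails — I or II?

Higher excess kurtosis ⇒ heavier tails relative to the normal distribution.
-1.1 vs 3.12: the larger is 3.12, so II has heavier tails. (II is leptokurtic — heavier-than-normal tails; the other is platykurtic.)

II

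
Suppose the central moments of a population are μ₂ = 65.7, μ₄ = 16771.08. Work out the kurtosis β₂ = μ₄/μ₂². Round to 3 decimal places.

3.885

μ₂² = 65.7² = 4316.49000
μ₄/μ₂² = 16771.08 / 4316.49000 = 3.88535
β₂ ≈ 3.885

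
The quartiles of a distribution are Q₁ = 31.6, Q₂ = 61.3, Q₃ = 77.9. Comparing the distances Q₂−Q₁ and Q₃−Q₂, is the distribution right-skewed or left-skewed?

Q₂ − Q₁ = 29.7;  Q₃ − Q₂ = 16.6
Q₂ − Q₁ > Q₃ − Q₂ ⇒ the lower half is more spread out ⇒ left-skewed.

left-skewed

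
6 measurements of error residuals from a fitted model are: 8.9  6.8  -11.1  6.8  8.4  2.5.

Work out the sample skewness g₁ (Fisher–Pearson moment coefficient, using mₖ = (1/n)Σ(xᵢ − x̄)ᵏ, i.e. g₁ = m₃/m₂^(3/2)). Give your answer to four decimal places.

x̄ = (8.9 + 6.8 - 11.1 + 6.8 + 8.4 + 2.5) / 6 = 3.7167
deviations (xᵢ − x̄): 5.1833, 3.0833, -14.8167, 3.0833, 4.6833, -1.2167
Σ(xᵢ − x̄)² = 288.8283 ⇒ m₂ = 288.8283/6 = 48.13806
Σ(xᵢ − x̄)³ = -2953.9484 ⇒ m₃ = -2953.9484/6 = -492.32474
m₂^(3/2) = 48.13806^(1.5) = 333.98950
g₁ = m₃ / m₂^(3/2) = -492.32474 / 333.98950 ≈ -1.4741

-1.4741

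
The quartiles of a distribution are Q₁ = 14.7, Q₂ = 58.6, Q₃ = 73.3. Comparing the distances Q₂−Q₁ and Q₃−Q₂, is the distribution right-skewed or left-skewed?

Q₂ − Q₁ = 43.9;  Q₃ − Q₂ = 14.7
Q₂ − Q₁ > Q₃ − Q₂ ⇒ the lower half is more spread out ⇒ left-skewed.

left-skewed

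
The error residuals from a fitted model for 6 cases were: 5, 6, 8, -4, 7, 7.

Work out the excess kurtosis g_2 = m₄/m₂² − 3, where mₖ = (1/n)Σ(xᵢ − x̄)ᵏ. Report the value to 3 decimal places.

x̄ = 4.8333
Σ(xᵢ − x̄)² = 98.8333 ⇒ m₂ = 16.47222
Σ(xᵢ − x̄)⁴ = 6234.8194 ⇒ m₄ = 1039.13657
m₂² = 271.33410
g_2 = m₄/m₂² − 3 = 3.82973 − 3 ≈ 0.830

0.830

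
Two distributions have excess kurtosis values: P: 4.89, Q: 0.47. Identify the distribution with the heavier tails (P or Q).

Higher excess kurtosis ⇒ heavier tails relative to the normal distribution.
4.89 vs 0.47: the larger is 4.89, so P has heavier tails.

P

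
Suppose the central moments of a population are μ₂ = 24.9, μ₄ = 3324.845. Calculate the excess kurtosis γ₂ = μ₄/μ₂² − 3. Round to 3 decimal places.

2.363

μ₂² = 24.9² = 620.01000
μ₄/μ₂² = 3324.845 / 620.01000 = 5.36257
γ₂ = 5.36257 − 3 ≈ 2.363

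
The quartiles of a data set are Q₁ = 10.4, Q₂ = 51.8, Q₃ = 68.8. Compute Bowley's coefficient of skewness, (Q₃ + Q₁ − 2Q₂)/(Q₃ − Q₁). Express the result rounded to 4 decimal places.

-0.4178

numerator: Q₃ + Q₁ − 2Q₂ = 68.8 + 10.4 − 2×51.8 = -24.4000
denominator: Q₃ − Q₁ = 68.8 − 10.4 = 58.4000
Bowley skewness = -24.4000 / 58.4000 ≈ -0.4178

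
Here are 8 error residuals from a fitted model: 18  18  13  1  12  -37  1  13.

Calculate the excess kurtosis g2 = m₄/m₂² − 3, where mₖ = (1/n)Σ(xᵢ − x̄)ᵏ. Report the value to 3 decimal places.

1.713

x̄ = 4.8750
Σ(xᵢ − x̄)² = 2310.8750 ⇒ m₂ = 288.85938
Σ(xᵢ − x̄)⁴ = 3145912.1504 ⇒ m₄ = 393239.01880
m₂² = 83439.73853
g2 = m₄/m₂² − 3 = 4.71285 − 3 ≈ 1.713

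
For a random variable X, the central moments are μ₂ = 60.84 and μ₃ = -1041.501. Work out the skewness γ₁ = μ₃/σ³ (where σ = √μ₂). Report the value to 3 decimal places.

σ = √μ₂ = √60.84 = 7.80000
σ³ = μ₂^(3/2) = 474.55200
γ₁ = μ₃/σ³ = -1041.501 / 474.55200 ≈ -2.195

-2.195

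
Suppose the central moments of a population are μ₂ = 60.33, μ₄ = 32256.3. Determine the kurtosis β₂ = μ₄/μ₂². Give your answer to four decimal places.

μ₂² = 60.33² = 3639.70890
μ₄/μ₂² = 32256.3 / 3639.70890 = 8.86233
β₂ ≈ 8.8623

8.8623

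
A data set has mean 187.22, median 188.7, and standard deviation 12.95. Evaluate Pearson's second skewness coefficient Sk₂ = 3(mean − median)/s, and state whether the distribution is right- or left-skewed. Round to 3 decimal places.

-0.343, left-skewed

Sk₂ = 3(187.22 − 188.7) / 12.95 = 3 × -1.4800 / 12.95
    = -4.4400 / 12.95 ≈ -0.343
Sk₂ < 0 ⇒ mean < median ⇒ left-skewed (negative skew).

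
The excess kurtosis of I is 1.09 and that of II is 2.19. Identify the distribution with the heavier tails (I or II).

Higher excess kurtosis ⇒ heavier tails relative to the normal distribution.
1.09 vs 2.19: the larger is 2.19, so II has heavier tails.

II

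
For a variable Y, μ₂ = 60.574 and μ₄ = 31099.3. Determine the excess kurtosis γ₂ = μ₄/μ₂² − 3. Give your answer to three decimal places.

5.476

μ₂² = 60.574² = 3669.20948
μ₄/μ₂² = 31099.3 / 3669.20948 = 8.47575
γ₂ = 8.47575 − 3 ≈ 5.476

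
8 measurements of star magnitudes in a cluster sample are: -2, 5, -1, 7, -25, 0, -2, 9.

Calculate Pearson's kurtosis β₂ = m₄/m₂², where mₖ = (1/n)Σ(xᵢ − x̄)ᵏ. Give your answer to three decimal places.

x̄ = -1.1250
Σ(xᵢ − x̄)² = 778.8750 ⇒ m₂ = 97.35938
Σ(xᵢ − x̄)⁴ = 341195.5254 ⇒ m₄ = 42649.44067
m₂² = 9478.84790
β₂ = m₄/m₂² = 42649.44067 / 9478.84790 ≈ 4.499

4.499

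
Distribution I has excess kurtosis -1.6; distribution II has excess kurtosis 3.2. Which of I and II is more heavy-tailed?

II

Higher excess kurtosis ⇒ heavier tails relative to the normal distribution.
-1.6 vs 3.2: the larger is 3.2, so II has heavier tails. (II is leptokurtic — heavier-than-normal tails; the other is platykurtic.)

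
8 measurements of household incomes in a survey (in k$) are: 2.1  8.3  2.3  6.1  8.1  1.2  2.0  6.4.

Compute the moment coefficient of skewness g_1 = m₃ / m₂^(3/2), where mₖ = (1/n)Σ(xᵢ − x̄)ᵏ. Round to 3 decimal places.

x̄ = (2.1 + 8.3 + 2.3 + 6.1 + 8.1 + 1.2 + 2.0 + 6.4) / 8 = 4.5625
deviations (xᵢ − x̄): -2.4625, 3.7375, -2.2625, 1.5375, 3.5375, -3.3625, -2.5625, 1.8375
Σ(xᵢ − x̄)² = 61.2788 ⇒ m₂ = 61.2788/8 = 7.65984
Σ(xᵢ − x̄)³ = 24.9573 ⇒ m₃ = 24.9573/8 = 3.11966
m₂^(3/2) = 7.65984^(1.5) = 21.19971
g_1 = m₃ / m₂^(3/2) = 3.11966 / 21.19971 ≈ 0.147

0.147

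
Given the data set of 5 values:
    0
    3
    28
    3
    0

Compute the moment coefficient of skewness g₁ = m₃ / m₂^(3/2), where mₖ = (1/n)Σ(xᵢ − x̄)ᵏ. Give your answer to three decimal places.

x̄ = (0 + 3 + 28 + 3 + 0) / 5 = 6.8000
deviations (xᵢ − x̄): -6.8000, -3.8000, 21.2000, -3.8000, -6.8000
Σ(xᵢ − x̄)² = 570.8000 ⇒ m₂ = 570.8000/5 = 114.16000
Σ(xᵢ − x̄)³ = 8789.5200 ⇒ m₃ = 8789.5200/5 = 1757.90400
m₂^(3/2) = 114.16000^(1.5) = 1219.75032
g₁ = m₃ / m₂^(3/2) = 1757.90400 / 1219.75032 ≈ 1.441

1.441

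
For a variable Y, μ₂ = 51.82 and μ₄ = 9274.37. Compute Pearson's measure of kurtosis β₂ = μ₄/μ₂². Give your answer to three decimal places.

μ₂² = 51.82² = 2685.31240
μ₄/μ₂² = 9274.37 / 2685.31240 = 3.45374
β₂ ≈ 3.454

3.454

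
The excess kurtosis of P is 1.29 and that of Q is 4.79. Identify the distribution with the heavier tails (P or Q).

Q

Higher excess kurtosis ⇒ heavier tails relative to the normal distribution.
1.29 vs 4.79: the larger is 4.79, so Q has heavier tails.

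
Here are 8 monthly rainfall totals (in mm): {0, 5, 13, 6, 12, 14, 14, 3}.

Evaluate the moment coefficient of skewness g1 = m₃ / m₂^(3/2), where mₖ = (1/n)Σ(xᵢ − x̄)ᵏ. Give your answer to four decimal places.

-0.2641

x̄ = (0 + 5 + 13 + 6 + 12 + 14 + 14 + 3) / 8 = 8.3750
deviations (xᵢ − x̄): -8.3750, -3.3750, 4.6250, -2.3750, 3.6250, 5.6250, 5.6250, -5.3750
Σ(xᵢ − x̄)² = 213.8750 ⇒ m₂ = 213.8750/8 = 26.73438
Σ(xᵢ − x̄)³ = -292.0313 ⇒ m₃ = -292.0313/8 = -36.50391
m₂^(3/2) = 26.73438^(1.5) = 138.23087
g1 = m₃ / m₂^(3/2) = -36.50391 / 138.23087 ≈ -0.2641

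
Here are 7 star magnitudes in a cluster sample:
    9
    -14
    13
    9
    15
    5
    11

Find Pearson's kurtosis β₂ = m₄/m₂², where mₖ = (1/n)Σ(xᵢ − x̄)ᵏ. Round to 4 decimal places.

4.2271

x̄ = 6.8571
Σ(xᵢ − x̄)² = 568.8571 ⇒ m₂ = 81.26531
Σ(xᵢ − x̄)⁴ = 195411.8076 ⇒ m₄ = 27915.97251
m₂² = 6604.04998
β₂ = m₄/m₂² = 27915.97251 / 6604.04998 ≈ 4.2271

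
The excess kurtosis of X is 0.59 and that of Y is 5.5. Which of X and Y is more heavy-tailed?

Higher excess kurtosis ⇒ heavier tails relative to the normal distribution.
0.59 vs 5.5: the larger is 5.5, so Y has heavier tails.

Y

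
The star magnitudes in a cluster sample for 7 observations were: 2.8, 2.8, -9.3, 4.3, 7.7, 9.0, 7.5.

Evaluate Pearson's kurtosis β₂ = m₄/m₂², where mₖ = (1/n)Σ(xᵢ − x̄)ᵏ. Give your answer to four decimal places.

3.8113

x̄ = 3.5429
Σ(xᵢ − x̄)² = 229.3371 ⇒ m₂ = 32.76245
Σ(xᵢ − x̄)⁴ = 28636.5429 ⇒ m₄ = 4090.93470
m₂² = 1073.37806
β₂ = m₄/m₂² = 4090.93470 / 1073.37806 ≈ 3.8113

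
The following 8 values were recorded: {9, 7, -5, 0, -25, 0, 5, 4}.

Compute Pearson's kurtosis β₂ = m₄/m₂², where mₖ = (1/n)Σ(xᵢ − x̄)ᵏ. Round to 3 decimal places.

4.387

x̄ = -0.6250
Σ(xᵢ − x̄)² = 817.8750 ⇒ m₂ = 102.23438
Σ(xᵢ − x̄)⁴ = 366791.0566 ⇒ m₄ = 45848.88208
m₂² = 10451.86743
β₂ = m₄/m₂² = 45848.88208 / 10451.86743 ≈ 4.387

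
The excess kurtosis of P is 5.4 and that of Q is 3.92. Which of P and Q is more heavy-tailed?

Higher excess kurtosis ⇒ heavier tails relative to the normal distribution.
5.4 vs 3.92: the larger is 5.4, so P has heavier tails.

P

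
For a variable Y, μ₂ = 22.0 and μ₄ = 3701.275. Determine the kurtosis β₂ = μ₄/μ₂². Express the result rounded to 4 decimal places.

7.6473

μ₂² = 22.0² = 484.00000
μ₄/μ₂² = 3701.275 / 484.00000 = 7.64726
β₂ ≈ 7.6473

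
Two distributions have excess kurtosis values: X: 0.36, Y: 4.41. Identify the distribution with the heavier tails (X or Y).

Y

Higher excess kurtosis ⇒ heavier tails relative to the normal distribution.
0.36 vs 4.41: the larger is 4.41, so Y has heavier tails.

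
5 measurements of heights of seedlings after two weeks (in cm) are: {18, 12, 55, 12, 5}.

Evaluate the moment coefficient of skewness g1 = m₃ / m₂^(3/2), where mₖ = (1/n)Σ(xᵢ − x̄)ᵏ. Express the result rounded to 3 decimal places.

1.301

x̄ = (18 + 12 + 55 + 12 + 5) / 5 = 20.4000
deviations (xᵢ − x̄): -2.4000, -8.4000, 34.6000, -8.4000, -15.4000
Σ(xᵢ − x̄)² = 1581.2000 ⇒ m₂ = 1581.2000/5 = 316.24000
Σ(xᵢ − x̄)³ = 36570.2400 ⇒ m₃ = 36570.2400/5 = 7314.04800
m₂^(3/2) = 316.24000^(1.5) = 5623.73959
g1 = m₃ / m₂^(3/2) = 7314.04800 / 5623.73959 ≈ 1.301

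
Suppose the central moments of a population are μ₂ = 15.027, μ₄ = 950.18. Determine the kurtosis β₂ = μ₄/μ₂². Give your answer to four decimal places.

μ₂² = 15.027² = 225.81073
μ₄/μ₂² = 950.18 / 225.81073 = 4.20786
β₂ ≈ 4.2079

4.2079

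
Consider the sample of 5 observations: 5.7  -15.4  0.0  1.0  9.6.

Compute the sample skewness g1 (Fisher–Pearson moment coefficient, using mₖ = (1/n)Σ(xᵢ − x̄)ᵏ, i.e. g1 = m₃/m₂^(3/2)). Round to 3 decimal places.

-0.899

x̄ = (5.7 - 15.4 + 0.0 + 1.0 + 9.6) / 5 = 0.1800
deviations (xᵢ − x̄): 5.5200, -15.5800, -0.1800, 0.8200, 9.4200
Σ(xᵢ − x̄)² = 362.6480 ⇒ m₂ = 362.6480/5 = 72.52960
Σ(xᵢ − x̄)³ = -2777.1941 ⇒ m₃ = -2777.1941/5 = -555.43882
m₂^(3/2) = 72.52960^(1.5) = 617.69335
g1 = m₃ / m₂^(3/2) = -555.43882 / 617.69335 ≈ -0.899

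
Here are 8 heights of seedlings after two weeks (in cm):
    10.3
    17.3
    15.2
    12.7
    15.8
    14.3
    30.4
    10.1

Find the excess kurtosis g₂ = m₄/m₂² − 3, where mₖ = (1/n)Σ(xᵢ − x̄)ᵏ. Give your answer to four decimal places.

x̄ = 15.7625
Σ(xᵢ − x̄)² = 290.3587 ⇒ m₂ = 36.29484
Σ(xᵢ − x̄)⁴ = 47922.4890 ⇒ m₄ = 5990.31112
m₂² = 1317.31568
g₂ = m₄/m₂² − 3 = 4.54736 − 3 ≈ 1.5474

1.5474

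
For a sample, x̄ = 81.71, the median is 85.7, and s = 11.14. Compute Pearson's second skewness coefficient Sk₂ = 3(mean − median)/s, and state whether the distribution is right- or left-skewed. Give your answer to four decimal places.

-1.0745, left-skewed

Sk₂ = 3(81.71 − 85.7) / 11.14 = 3 × -3.9900 / 11.14
    = -11.9700 / 11.14 ≈ -1.0745
Sk₂ < 0 ⇒ mean < median ⇒ left-skewed (negative skew).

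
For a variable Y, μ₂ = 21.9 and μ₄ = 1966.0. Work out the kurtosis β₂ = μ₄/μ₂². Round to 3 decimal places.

μ₂² = 21.9² = 479.61000
μ₄/μ₂² = 1966.0 / 479.61000 = 4.09916
β₂ ≈ 4.099

4.099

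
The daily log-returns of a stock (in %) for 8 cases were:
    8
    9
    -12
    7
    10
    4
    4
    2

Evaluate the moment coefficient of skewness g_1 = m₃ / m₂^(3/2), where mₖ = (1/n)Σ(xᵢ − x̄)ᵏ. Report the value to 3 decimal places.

x̄ = (8 + 9 - 12 + 7 + 10 + 4 + 4 + 2) / 8 = 4.0000
deviations (xᵢ − x̄): 4.0000, 5.0000, -16.0000, 3.0000, 6.0000, 0.0000, 0.0000, -2.0000
Σ(xᵢ − x̄)² = 346.0000 ⇒ m₂ = 346.0000/8 = 43.25000
Σ(xᵢ − x̄)³ = -3672.0000 ⇒ m₃ = -3672.0000/8 = -459.00000
m₂^(3/2) = 43.25000^(1.5) = 284.43247
g_1 = m₃ / m₂^(3/2) = -459.00000 / 284.43247 ≈ -1.614

-1.614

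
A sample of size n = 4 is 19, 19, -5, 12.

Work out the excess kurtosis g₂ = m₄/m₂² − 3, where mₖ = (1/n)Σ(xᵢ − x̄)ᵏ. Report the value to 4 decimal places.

x̄ = 11.2500
Σ(xᵢ − x̄)² = 384.7500 ⇒ m₂ = 96.18750
Σ(xᵢ − x̄)⁴ = 76944.3281 ⇒ m₄ = 19236.08203
m₂² = 9252.03516
g₂ = m₄/m₂² − 3 = 2.07912 − 3 ≈ -0.9209

-0.9209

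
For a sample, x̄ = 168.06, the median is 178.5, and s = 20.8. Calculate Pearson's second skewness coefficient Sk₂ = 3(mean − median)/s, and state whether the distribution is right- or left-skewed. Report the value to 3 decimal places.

Sk₂ = 3(168.06 − 178.5) / 20.8 = 3 × -10.4400 / 20.8
    = -31.3200 / 20.8 ≈ -1.506
Sk₂ < 0 ⇒ mean < median ⇒ left-skewed (negative skew).

-1.506, left-skewed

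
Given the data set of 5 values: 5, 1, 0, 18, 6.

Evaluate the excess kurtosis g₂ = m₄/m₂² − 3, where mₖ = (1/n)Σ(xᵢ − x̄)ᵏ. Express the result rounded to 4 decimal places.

x̄ = 6.0000
Σ(xᵢ − x̄)² = 206.0000 ⇒ m₂ = 41.20000
Σ(xᵢ − x̄)⁴ = 22658.0000 ⇒ m₄ = 4531.60000
m₂² = 1697.44000
g₂ = m₄/m₂² − 3 = 2.66967 − 3 ≈ -0.3303

-0.3303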